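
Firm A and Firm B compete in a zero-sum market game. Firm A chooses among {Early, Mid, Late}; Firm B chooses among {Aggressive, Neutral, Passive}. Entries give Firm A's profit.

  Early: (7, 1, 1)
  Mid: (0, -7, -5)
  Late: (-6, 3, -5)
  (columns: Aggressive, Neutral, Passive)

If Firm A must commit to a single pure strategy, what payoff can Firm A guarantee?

1

Row minima: Early → 1, Mid → -7, Late → -6.
The best of these is 1.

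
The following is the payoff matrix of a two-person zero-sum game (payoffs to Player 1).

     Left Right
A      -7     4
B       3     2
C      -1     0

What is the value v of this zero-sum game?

Row minima: A → -7, B → 2, C → -1; maximin = 2.
Column maxima: Left → 3, Right → 4; minimax = 3.
2 ≠ 3, so there is no saddle point; optimal play is mixed.
C is strictly dominated by B, so Player 1 never plays it.
On the remaining 2×2 (A, B vs Left, Right):
Let Player 1 play A with probability p. Expected payoff against Left: (-7)p + 3(1−p) = −10p + 3; against Right: 4p + 2(1−p) = 2p + 2.
Setting these equal: −10p + 3 = 2p + 2 ⇒ −12p = -1 ⇒ p = 1/12, and the value is (-10)·(1/12) + 3 = 13/6.
For Player 2: with q = P(Left), equating A's and B's payoffs gives −11q + 4 = q + 2 ⇒ q = 1/6.

13/6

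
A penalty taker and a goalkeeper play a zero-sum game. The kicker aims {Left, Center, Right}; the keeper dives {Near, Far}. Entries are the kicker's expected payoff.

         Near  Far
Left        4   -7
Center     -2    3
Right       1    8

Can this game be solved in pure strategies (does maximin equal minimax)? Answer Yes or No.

Row minima: Left → -7, Center → -2, Right → 1; maximin = 1.
Column maxima: Near → 4, Far → 8; minimax = 4.
1 ≠ 4, so no pure-strategy equilibrium exists.

No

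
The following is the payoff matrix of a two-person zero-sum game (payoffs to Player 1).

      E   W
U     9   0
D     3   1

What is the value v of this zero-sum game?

Row minima: U → 0, D → 1; maximin = 1.
Column maxima: E → 9, W → 1; minimax = 1.
Since maximin = minimax = 1, there is a saddle point and the value is 1.

1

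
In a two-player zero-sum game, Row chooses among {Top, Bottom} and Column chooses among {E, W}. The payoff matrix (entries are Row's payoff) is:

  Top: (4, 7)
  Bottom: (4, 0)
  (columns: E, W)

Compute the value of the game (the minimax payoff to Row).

4

Row minima: Top → 4, Bottom → 0; maximin = 4.
Column maxima: E → 4, W → 7; minimax = 4.
Since maximin = minimax = 4, there is a saddle point and the value is 4.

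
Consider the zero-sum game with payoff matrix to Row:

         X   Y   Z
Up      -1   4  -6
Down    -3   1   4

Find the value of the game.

-11/6

Row minima: Up → -6, Down → -3; maximin = -3.
Column maxima: X → -1, Y → 4, Z → 4; minimax = -1.
-3 ≠ -1, so there is no saddle point; optimal play is mixed.
Y is strictly dominated by X (it gives Row strictly more in every row), so Column never plays it.
On the remaining 2×2 (Up, Down vs X, Z):
Let Row play Up with probability p. Expected payoff against X: (-1)p + (-3)(1−p) = 2p − 3; against Z: (-6)p + 4(1−p) = −10p + 4.
Setting these equal: 2p − 3 = −10p + 4 ⇒ 12p = 7 ⇒ p = 7/12, and the value is (2)·(7/12) − 3 = -11/6.
For Column: with q = P(X), equating Up's and Down's payoffs gives 5q − 6 = −7q + 4 ⇒ q = 5/6.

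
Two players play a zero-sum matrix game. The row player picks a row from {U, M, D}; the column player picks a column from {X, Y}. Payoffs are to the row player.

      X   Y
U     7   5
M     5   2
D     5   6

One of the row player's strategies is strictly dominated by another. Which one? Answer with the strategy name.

M

U gives a strictly higher payoff than M against every column: 7 > 5, 5 > 2.
So M is strictly dominated and the row player never plays it.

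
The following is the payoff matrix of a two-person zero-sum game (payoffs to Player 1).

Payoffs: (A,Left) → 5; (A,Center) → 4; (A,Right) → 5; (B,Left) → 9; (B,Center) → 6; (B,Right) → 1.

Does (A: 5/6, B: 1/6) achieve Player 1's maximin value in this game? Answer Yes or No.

Against Left this mix gives (5/6)·5 + (1/6)·9 = 17/3.
Against Center this mix gives (5/6)·4 + (1/6)·6 = 13/3.
Against Right this mix gives (5/6)·5 + (1/6)·1 = 13/3.
All of Player 2's active replies (Center, Right) yield 13/3, and no column does worse for Player 1. The mix makes Player 2 indifferent and guarantees 13/3, so it is optimal.

Yes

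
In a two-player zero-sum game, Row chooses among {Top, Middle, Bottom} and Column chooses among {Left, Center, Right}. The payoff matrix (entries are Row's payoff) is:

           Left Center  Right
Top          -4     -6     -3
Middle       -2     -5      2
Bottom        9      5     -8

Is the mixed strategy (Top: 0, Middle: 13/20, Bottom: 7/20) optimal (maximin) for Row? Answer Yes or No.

Yes

Against Left this mix gives (13/20)·(-2) + (7/20)·9 = 37/20.
Against Center this mix gives (13/20)·(-5) + (7/20)·5 = -3/2.
Against Right this mix gives (13/20)·2 + (7/20)·(-8) = -3/2.
All of Column's active replies (Center, Right) yield -3/2, and no column does worse for Row. The mix makes Column indifferent and guarantees -3/2, so it is optimal.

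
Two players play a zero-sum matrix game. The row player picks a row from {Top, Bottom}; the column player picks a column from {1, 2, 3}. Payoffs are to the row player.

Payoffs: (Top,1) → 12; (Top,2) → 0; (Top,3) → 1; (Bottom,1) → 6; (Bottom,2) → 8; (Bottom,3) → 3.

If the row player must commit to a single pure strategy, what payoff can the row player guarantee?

3

Row minima: Top → 0, Bottom → 3.
The best of these is 3.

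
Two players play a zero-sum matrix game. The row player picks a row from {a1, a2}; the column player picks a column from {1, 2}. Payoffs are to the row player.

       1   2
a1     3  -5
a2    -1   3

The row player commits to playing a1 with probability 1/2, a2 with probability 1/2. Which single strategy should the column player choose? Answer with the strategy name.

2

If the column player plays 1, the row player's expected payoff is (1/2)·3 + (1/2)·(-1) = 1.
If the column player plays 2, the row player's expected payoff is (1/2)·(-5) + (1/2)·3 = -1.
The column player minimizes the row player's payoff; the smallest is -1, so the best response is 2.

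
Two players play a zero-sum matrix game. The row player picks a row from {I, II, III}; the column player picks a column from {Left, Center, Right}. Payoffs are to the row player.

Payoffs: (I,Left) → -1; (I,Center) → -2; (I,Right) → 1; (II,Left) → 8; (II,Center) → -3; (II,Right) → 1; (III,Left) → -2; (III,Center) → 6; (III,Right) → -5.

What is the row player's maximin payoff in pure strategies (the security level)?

-2

Row minima: I → -2, II → -3, III → -5.
The best of these is -2.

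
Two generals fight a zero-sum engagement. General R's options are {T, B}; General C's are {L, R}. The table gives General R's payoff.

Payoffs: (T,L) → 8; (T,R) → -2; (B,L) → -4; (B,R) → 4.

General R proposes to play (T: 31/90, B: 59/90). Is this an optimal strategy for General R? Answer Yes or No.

No

Against L this mix gives (31/90)·8 + (59/90)·(-4) = 2/15.
Against R this mix gives (31/90)·(-2) + (59/90)·4 = 29/15.
General C will play L, holding General R to 2/15. Shifting weight toward the row that does better against L would raise this floor (the equalizing mix achieves 4/3 against both L and R), so the proposed strategy is not optimal.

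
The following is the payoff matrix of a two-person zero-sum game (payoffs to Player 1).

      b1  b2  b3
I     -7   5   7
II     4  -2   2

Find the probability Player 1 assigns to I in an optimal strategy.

Row minima: I → -7, II → -2; maximin = -2.
Column maxima: b1 → 4, b2 → 5, b3 → 7; minimax = 4.
-2 ≠ 4, so there is no saddle point; optimal play is mixed.
b3 is strictly dominated by b2 (it gives Player 1 strictly more in every row), so Player 2 never plays it.
On the remaining 2×2 (I, II vs b1, b2):
Let Player 1 play I with probability p. Expected payoff against b1: (-7)p + 4(1−p) = −11p + 4; against b2: 5p + (-2)(1−p) = 7p − 2.
Setting these equal: −11p + 4 = 7p − 2 ⇒ −18p = -6 ⇒ p = 1/3, and the value is (-11)·(1/3) + 4 = 1/3.
For Player 2: with q = P(b1), equating I's and II's payoffs gives −12q + 5 = 6q − 2 ⇒ q = 7/18.

1/3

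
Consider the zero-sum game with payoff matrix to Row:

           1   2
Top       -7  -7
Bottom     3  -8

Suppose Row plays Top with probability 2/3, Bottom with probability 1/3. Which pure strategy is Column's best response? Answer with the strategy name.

If Column plays 1, Row's expected payoff is (2/3)·(-7) + (1/3)·3 = -11/3.
If Column plays 2, Row's expected payoff is (2/3)·(-7) + (1/3)·(-8) = -22/3.
Column minimizes Row's payoff; the smallest is -22/3, so the best response is 2.

2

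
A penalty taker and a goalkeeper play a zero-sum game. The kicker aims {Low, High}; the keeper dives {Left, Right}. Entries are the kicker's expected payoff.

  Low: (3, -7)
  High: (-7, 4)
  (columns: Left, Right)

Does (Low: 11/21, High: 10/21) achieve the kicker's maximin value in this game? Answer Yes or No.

Yes

Against Left this mix gives (11/21)·3 + (10/21)·(-7) = -37/21.
Against Right this mix gives (11/21)·(-7) + (10/21)·4 = -37/21.
All of the keeper's active replies (Left, Right) yield -37/21, and no column does worse for the kicker. The mix makes the keeper indifferent and guarantees -37/21, so it is optimal.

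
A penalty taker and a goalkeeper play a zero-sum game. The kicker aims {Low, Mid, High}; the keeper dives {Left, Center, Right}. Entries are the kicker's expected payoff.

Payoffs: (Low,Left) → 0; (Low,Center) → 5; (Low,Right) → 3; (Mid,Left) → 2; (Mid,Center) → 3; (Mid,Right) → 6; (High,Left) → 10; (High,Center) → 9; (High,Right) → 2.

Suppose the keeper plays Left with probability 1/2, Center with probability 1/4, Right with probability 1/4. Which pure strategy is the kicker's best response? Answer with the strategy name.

Expected payoff of Low: (1/2)·0 + (1/4)·5 + (1/4)·3 = 2.
Expected payoff of Mid: (1/2)·2 + (1/4)·3 + (1/4)·6 = 13/4.
Expected payoff of High: (1/2)·10 + (1/4)·9 + (1/4)·2 = 31/4.
The largest is 31/4, so the kicker's best response is High.

High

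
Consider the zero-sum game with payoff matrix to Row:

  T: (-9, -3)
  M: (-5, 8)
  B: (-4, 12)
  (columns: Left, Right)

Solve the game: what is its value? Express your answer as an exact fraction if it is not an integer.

-4

Row minima: T → -9, M → -5, B → -4; maximin = -4.
Column maxima: Left → -4, Right → 12; minimax = -4.
Since maximin = minimax = -4, there is a saddle point and the value is -4.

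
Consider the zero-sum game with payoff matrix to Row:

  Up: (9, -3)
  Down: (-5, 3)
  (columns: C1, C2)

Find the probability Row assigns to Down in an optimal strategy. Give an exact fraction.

3/5

Row minima: Up → -3, Down → -5; maximin = -3.
Column maxima: C1 → 9, C2 → 3; minimax = 3.
-3 ≠ 3, so there is no saddle point; optimal play is mixed.
Let Row play Up with probability p. Expected payoff against C1: 9p + (-5)(1−p) = 14p − 5; against C2: (-3)p + 3(1−p) = −6p + 3.
Setting these equal: 14p − 5 = −6p + 3 ⇒ 20p = 8 ⇒ p = 2/5, and the value is (14)·(2/5) − 5 = 3/5.
For Column: with q = P(C1), equating Up's and Down's payoffs gives 12q − 3 = −8q + 3 ⇒ q = 3/10.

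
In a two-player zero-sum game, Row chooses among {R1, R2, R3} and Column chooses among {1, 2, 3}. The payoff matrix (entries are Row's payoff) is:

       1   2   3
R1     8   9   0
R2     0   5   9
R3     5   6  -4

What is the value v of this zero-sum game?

72/17

Row minima: R1 → 0, R2 → 0, R3 → -4; maximin = 0.
Column maxima: 1 → 8, 2 → 9, 3 → 9; minimax = 8.
0 ≠ 8, so there is no saddle point; optimal play is mixed.
R3 is strictly dominated by R1, so Row never plays it.
2 is strictly dominated by 1 (it gives Row strictly more in every row), so Column never plays it.
On the remaining 2×2 (R1, R2 vs 1, 3):
Let Row play R1 with probability p. Expected payoff against 1: 8p + 0(1−p) = 8p; against 3: 0p + 9(1−p) = −9p + 9.
Setting these equal: 8p = −9p + 9 ⇒ 17p = 9 ⇒ p = 9/17, and the value is (8)·(9/17) = 72/17.
For Column: with q = P(1), equating R1's and R2's payoffs gives 8q = −9q + 9 ⇒ q = 9/17.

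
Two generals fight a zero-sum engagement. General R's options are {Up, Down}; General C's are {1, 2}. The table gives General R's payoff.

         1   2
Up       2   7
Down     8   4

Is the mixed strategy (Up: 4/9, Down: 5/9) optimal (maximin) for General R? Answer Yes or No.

Yes

Against 1 this mix gives (4/9)·2 + (5/9)·8 = 16/3.
Against 2 this mix gives (4/9)·7 + (5/9)·4 = 16/3.
All of General C's active replies (1, 2) yield 16/3, and no column does worse for General R. The mix makes General C indifferent and guarantees 16/3, so it is optimal.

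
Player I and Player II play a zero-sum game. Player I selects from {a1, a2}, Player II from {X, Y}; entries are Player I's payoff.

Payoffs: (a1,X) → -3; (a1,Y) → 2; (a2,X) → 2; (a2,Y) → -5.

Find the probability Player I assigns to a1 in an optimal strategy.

Row minima: a1 → -3, a2 → -5; maximin = -3.
Column maxima: X → 2, Y → 2; minimax = 2.
-3 ≠ 2, so there is no saddle point; optimal play is mixed.
Let Player I play a1 with probability p. Expected payoff against X: (-3)p + 2(1−p) = −5p + 2; against Y: 2p + (-5)(1−p) = 7p − 5.
Setting these equal: −5p + 2 = 7p − 5 ⇒ −12p = -7 ⇒ p = 7/12, and the value is (-5)·(7/12) + 2 = -11/12.
For Player II: with q = P(X), equating a1's and a2's payoffs gives −5q + 2 = 7q − 5 ⇒ q = 7/12.

7/12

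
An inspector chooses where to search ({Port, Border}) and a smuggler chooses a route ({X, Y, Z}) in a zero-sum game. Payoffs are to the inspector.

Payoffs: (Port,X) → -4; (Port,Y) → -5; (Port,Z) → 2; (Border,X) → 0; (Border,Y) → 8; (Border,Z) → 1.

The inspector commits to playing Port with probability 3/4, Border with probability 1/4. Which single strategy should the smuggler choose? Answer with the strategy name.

X

If the smuggler plays X, the inspector's expected payoff is (3/4)·(-4) + (1/4)·0 = -3.
If the smuggler plays Y, the inspector's expected payoff is (3/4)·(-5) + (1/4)·8 = -7/4.
If the smuggler plays Z, the inspector's expected payoff is (3/4)·2 + (1/4)·1 = 7/4.
The smuggler minimizes the inspector's payoff; the smallest is -3, so the best response is X.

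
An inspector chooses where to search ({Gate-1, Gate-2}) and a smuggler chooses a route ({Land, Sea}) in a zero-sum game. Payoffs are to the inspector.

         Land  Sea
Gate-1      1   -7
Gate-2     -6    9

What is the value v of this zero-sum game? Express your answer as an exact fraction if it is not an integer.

-33/23

Row minima: Gate-1 → -7, Gate-2 → -6; maximin = -6.
Column maxima: Land → 1, Sea → 9; minimax = 1.
-6 ≠ 1, so there is no saddle point; optimal play is mixed.
Let the inspector play Gate-1 with probability p. Expected payoff against Land: 1p + (-6)(1−p) = 7p − 6; against Sea: (-7)p + 9(1−p) = −16p + 9.
Setting these equal: 7p − 6 = −16p + 9 ⇒ 23p = 15 ⇒ p = 15/23, and the value is (7)·(15/23) − 6 = -33/23.
For the smuggler: with q = P(Land), equating Gate-1's and Gate-2's payoffs gives 8q − 7 = −15q + 9 ⇒ q = 16/23.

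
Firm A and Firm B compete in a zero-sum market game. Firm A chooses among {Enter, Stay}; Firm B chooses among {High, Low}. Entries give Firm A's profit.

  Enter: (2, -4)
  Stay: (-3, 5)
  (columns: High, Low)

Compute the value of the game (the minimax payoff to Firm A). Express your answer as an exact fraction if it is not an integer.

Row minima: Enter → -4, Stay → -3; maximin = -3.
Column maxima: High → 2, Low → 5; minimax = 2.
-3 ≠ 2, so there is no saddle point; optimal play is mixed.
Let Firm A play Enter with probability p. Expected payoff against High: 2p + (-3)(1−p) = 5p − 3; against Low: (-4)p + 5(1−p) = −9p + 5.
Setting these equal: 5p − 3 = −9p + 5 ⇒ 14p = 8 ⇒ p = 4/7, and the value is (5)·(4/7) − 3 = -1/7.
For Firm B: with q = P(High), equating Enter's and Stay's payoffs gives 6q − 4 = −8q + 5 ⇒ q = 9/14.

-1/7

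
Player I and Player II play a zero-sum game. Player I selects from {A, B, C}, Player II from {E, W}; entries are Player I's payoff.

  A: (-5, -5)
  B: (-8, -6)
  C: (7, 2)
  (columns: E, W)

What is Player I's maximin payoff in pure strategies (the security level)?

2

Row minima: A → -5, B → -8, C → 2.
The best of these is 2.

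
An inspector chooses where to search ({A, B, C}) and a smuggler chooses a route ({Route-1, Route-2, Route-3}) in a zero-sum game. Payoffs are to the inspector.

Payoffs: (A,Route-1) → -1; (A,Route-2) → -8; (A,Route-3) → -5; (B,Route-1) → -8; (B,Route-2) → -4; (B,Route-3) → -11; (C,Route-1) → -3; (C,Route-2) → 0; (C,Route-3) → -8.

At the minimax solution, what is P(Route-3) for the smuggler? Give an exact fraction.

Row minima: A → -8, B → -11, C → -8; maximin = -8.
Column maxima: Route-1 → -1, Route-2 → 0, Route-3 → -5; minimax = -5.
-8 ≠ -5, so there is no saddle point; optimal play is mixed.
B is strictly dominated by C, so the inspector never plays it.
Route-1 is strictly dominated by Route-3 (it gives the inspector strictly more in every row), so the smuggler never plays it.
On the remaining 2×2 (A, C vs Route-2, Route-3):
Let the inspector play A with probability p. Expected payoff against Route-2: (-8)p + 0(1−p) = −8p; against Route-3: (-5)p + (-8)(1−p) = 3p − 8.
Setting these equal: −8p = 3p − 8 ⇒ −11p = -8 ⇒ p = 8/11, and the value is (-8)·(8/11) = -64/11.
For the smuggler: with q = P(Route-2), equating A's and C's payoffs gives −3q − 5 = 8q − 8 ⇒ q = 3/11.

8/11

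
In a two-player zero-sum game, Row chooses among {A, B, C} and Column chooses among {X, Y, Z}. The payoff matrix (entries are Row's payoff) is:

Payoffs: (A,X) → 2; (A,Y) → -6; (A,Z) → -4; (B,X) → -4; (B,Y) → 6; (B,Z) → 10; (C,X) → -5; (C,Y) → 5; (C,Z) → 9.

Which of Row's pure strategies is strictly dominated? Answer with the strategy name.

B gives a strictly higher payoff than C against every column: -4 > -5, 6 > 5, 10 > 9.
So C is strictly dominated and Row never plays it.

C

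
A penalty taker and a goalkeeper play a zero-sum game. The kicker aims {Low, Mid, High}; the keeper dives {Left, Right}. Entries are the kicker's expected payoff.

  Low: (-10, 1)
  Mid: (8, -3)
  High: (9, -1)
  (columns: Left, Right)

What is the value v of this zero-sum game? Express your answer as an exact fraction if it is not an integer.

-1/21

Row minima: Low → -10, Mid → -3, High → -1; maximin = -1.
Column maxima: Left → 9, Right → 1; minimax = 1.
-1 ≠ 1, so there is no saddle point; optimal play is mixed.
Mid is strictly dominated by High, so the kicker never plays it.
On the remaining 2×2 (Low, High vs Left, Right):
Let the kicker play Low with probability p. Expected payoff against Left: (-10)p + 9(1−p) = −19p + 9; against Right: 1p + (-1)(1−p) = 2p − 1.
Setting these equal: −19p + 9 = 2p − 1 ⇒ −21p = -10 ⇒ p = 10/21, and the value is (-19)·(10/21) + 9 = -1/21.
For the keeper: with q = P(Left), equating Low's and High's payoffs gives −11q + 1 = 10q − 1 ⇒ q = 2/21.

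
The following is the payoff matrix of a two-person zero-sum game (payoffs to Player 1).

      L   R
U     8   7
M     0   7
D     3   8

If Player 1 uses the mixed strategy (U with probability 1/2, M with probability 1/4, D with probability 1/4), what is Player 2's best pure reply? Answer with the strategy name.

L

If Player 2 plays L, Player 1's expected payoff is (1/2)·8 + (1/4)·0 + (1/4)·3 = 19/4.
If Player 2 plays R, Player 1's expected payoff is (1/2)·7 + (1/4)·7 + (1/4)·8 = 29/4.
Player 2 minimizes Player 1's payoff; the smallest is 19/4, so the best response is L.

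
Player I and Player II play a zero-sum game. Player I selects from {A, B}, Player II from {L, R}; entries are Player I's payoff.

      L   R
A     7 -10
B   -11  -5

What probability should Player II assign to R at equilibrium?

18/23

Row minima: A → -10, B → -11; maximin = -10.
Column maxima: L → 7, R → -5; minimax = -5.
-10 ≠ -5, so there is no saddle point; optimal play is mixed.
Let Player I play A with probability p. Expected payoff against L: 7p + (-11)(1−p) = 18p − 11; against R: (-10)p + (-5)(1−p) = −5p − 5.
Setting these equal: 18p − 11 = −5p − 5 ⇒ 23p = 6 ⇒ p = 6/23, and the value is (18)·(6/23) − 11 = -145/23.
For Player II: with q = P(L), equating A's and B's payoffs gives 17q − 10 = −6q − 5 ⇒ q = 5/23.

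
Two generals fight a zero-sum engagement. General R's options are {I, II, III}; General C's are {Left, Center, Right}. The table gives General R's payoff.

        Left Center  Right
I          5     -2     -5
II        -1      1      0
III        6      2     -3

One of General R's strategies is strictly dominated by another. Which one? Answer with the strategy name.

III gives a strictly higher payoff than I against every column: 6 > 5, 2 > -2, -3 > -5.
So I is strictly dominated and General R never plays it.

I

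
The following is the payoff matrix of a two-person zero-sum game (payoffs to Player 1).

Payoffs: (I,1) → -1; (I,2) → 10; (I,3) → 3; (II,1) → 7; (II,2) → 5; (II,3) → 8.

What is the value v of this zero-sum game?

Row minima: I → -1, II → 5; maximin = 5.
Column maxima: 1 → 7, 2 → 10, 3 → 8; minimax = 7.
5 ≠ 7, so there is no saddle point; optimal play is mixed.
3 is strictly dominated by 1 (it gives Player 1 strictly more in every row), so Player 2 never plays it.
On the remaining 2×2 (I, II vs 1, 2):
Let Player 1 play I with probability p. Expected payoff against 1: (-1)p + 7(1−p) = −8p + 7; against 2: 10p + 5(1−p) = 5p + 5.
Setting these equal: −8p + 7 = 5p + 5 ⇒ −13p = -2 ⇒ p = 2/13, and the value is (-8)·(2/13) + 7 = 75/13.
For Player 2: with q = P(1), equating I's and II's payoffs gives −11q + 10 = 2q + 5 ⇒ q = 5/13.

75/13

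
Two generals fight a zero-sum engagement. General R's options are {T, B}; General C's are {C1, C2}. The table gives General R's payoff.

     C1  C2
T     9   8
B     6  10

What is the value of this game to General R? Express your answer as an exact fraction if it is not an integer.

Row minima: T → 8, B → 6; maximin = 8.
Column maxima: C1 → 9, C2 → 10; minimax = 9.
8 ≠ 9, so there is no saddle point; optimal play is mixed.
Let General R play T with probability p. Expected payoff against C1: 9p + 6(1−p) = 3p + 6; against C2: 8p + 10(1−p) = −2p + 10.
Setting these equal: 3p + 6 = −2p + 10 ⇒ 5p = 4 ⇒ p = 4/5, and the value is (3)·(4/5) + 6 = 42/5.
For General C: with q = P(C1), equating T's and B's payoffs gives q + 8 = −4q + 10 ⇒ q = 2/5.

42/5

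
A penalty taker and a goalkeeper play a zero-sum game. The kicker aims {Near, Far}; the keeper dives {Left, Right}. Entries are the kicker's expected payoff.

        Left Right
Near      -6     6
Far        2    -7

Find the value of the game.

Row minima: Near → -6, Far → -7; maximin = -6.
Column maxima: Left → 2, Right → 6; minimax = 2.
-6 ≠ 2, so there is no saddle point; optimal play is mixed.
Let the kicker play Near with probability p. Expected payoff against Left: (-6)p + 2(1−p) = −8p + 2; against Right: 6p + (-7)(1−p) = 13p − 7.
Setting these equal: −8p + 2 = 13p − 7 ⇒ −21p = -9 ⇒ p = 3/7, and the value is (-8)·(3/7) + 2 = -10/7.
For the keeper: with q = P(Left), equating Near's and Far's payoffs gives −12q + 6 = 9q − 7 ⇒ q = 13/21.

-10/7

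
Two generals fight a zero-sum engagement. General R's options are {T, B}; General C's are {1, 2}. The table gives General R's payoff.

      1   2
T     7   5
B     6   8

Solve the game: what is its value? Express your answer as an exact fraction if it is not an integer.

Row minima: T → 5, B → 6; maximin = 6.
Column maxima: 1 → 7, 2 → 8; minimax = 7.
6 ≠ 7, so there is no saddle point; optimal play is mixed.
Let General R play T with probability p. Expected payoff against 1: 7p + 6(1−p) = p + 6; against 2: 5p + 8(1−p) = −3p + 8.
Setting these equal: p + 6 = −3p + 8 ⇒ 4p = 2 ⇒ p = 1/2, and the value is (1)·(1/2) + 6 = 13/2.
For General C: with q = P(1), equating T's and B's payoffs gives 2q + 5 = −2q + 8 ⇒ q = 3/4.

13/2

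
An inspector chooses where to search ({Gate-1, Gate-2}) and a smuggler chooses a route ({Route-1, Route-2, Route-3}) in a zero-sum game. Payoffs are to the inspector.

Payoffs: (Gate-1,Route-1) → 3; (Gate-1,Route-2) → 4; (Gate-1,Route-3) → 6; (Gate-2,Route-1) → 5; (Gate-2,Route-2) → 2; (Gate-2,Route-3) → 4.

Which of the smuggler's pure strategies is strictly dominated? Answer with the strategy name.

Route-3

Route-2 holds the inspector's payoff strictly below Route-3 in every row: 4 < 6, 2 < 4.
So Route-3 is strictly dominated for the smuggler.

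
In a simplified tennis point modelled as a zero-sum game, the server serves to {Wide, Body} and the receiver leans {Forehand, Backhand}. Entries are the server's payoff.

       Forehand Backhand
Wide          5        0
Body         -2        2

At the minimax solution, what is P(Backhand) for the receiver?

Row minima: Wide → 0, Body → -2; maximin = 0.
Column maxima: Forehand → 5, Backhand → 2; minimax = 2.
0 ≠ 2, so there is no saddle point; optimal play is mixed.
Let the server play Wide with probability p. Expected payoff against Forehand: 5p + (-2)(1−p) = 7p − 2; against Backhand: 0p + 2(1−p) = −2p + 2.
Setting these equal: 7p − 2 = −2p + 2 ⇒ 9p = 4 ⇒ p = 4/9, and the value is (7)·(4/9) − 2 = 10/9.
For the receiver: with q = P(Forehand), equating Wide's and Body's payoffs gives 5q = −4q + 2 ⇒ q = 2/9.

7/9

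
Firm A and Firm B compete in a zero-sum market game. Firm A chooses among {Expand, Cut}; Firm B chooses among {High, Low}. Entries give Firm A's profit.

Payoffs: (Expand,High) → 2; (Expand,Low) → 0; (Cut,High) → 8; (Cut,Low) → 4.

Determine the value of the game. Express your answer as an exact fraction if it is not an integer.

4

Row minima: Expand → 0, Cut → 4; maximin = 4.
Column maxima: High → 8, Low → 4; minimax = 4.
Since maximin = minimax = 4, there is a saddle point and the value is 4.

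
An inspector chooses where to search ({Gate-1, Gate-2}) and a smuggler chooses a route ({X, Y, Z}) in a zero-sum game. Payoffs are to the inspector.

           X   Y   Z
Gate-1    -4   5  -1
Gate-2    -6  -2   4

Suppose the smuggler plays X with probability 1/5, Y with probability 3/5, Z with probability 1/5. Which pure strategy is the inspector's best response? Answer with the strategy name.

Gate-1

Expected payoff of Gate-1: (1/5)·(-4) + (3/5)·5 + (1/5)·(-1) = 2.
Expected payoff of Gate-2: (1/5)·(-6) + (3/5)·(-2) + (1/5)·4 = -8/5.
The largest is 2, so the inspector's best response is Gate-1.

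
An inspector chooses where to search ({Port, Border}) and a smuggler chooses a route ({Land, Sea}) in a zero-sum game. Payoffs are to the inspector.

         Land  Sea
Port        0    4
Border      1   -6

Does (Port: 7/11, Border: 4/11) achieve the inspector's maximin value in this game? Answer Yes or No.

Yes

Against Land this mix gives (7/11)·0 + (4/11)·1 = 4/11.
Against Sea this mix gives (7/11)·4 + (4/11)·(-6) = 4/11.
All of the smuggler's active replies (Land, Sea) yield 4/11, and no column does worse for the inspector. The mix makes the smuggler indifferent and guarantees 4/11, so it is optimal.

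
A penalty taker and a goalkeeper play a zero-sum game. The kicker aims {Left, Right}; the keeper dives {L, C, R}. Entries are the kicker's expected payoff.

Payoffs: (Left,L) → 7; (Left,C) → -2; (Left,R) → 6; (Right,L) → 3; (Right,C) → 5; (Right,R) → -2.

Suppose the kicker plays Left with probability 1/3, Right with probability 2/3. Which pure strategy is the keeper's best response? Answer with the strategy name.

If the keeper plays L, the kicker's expected payoff is (1/3)·7 + (2/3)·3 = 13/3.
If the keeper plays C, the kicker's expected payoff is (1/3)·(-2) + (2/3)·5 = 8/3.
If the keeper plays R, the kicker's expected payoff is (1/3)·6 + (2/3)·(-2) = 2/3.
The keeper minimizes the kicker's payoff; the smallest is 2/3, so the best response is R.

R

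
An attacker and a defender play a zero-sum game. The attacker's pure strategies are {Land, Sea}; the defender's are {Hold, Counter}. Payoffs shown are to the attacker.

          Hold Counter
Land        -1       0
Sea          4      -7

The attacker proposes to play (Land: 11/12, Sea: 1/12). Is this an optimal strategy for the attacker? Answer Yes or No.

Against Hold this mix gives (11/12)·(-1) + (1/12)·4 = -7/12.
Against Counter this mix gives (11/12)·0 + (1/12)·(-7) = -7/12.
All of the defender's active replies (Hold, Counter) yield -7/12, and no column does worse for the attacker. The mix makes the defender indifferent and guarantees -7/12, so it is optimal.

Yes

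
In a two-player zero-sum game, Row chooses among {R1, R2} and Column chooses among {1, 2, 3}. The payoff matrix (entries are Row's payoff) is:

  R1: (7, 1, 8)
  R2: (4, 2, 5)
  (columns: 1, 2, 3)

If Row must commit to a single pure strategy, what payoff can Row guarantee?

2

Row minima: R1 → 1, R2 → 2.
The best of these is 2.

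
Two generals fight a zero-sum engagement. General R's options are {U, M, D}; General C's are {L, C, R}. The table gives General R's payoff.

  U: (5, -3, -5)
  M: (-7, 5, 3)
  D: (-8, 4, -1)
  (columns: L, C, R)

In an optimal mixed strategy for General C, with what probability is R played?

Row minima: U → -5, M → -7, D → -8; maximin = -5.
Column maxima: L → 5, C → 5, R → 3; minimax = 3.
-5 ≠ 3, so there is no saddle point; optimal play is mixed.
D is strictly dominated by M, so General R never plays it.
C is strictly dominated by R (it gives General R strictly more in every row), so General C never plays it.
On the remaining 2×2 (U, M vs L, R):
Let General R play U with probability p. Expected payoff against L: 5p + (-7)(1−p) = 12p − 7; against R: (-5)p + 3(1−p) = −8p + 3.
Setting these equal: 12p − 7 = −8p + 3 ⇒ 20p = 10 ⇒ p = 1/2, and the value is (12)·(1/2) − 7 = -1.
For General C: with q = P(L), equating U's and M's payoffs gives 10q − 5 = −10q + 3 ⇒ q = 2/5.

3/5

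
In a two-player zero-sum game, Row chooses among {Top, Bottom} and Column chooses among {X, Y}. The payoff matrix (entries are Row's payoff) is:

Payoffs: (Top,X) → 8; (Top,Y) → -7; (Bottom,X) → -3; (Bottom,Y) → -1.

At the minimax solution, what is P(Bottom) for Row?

15/17

Row minima: Top → -7, Bottom → -3; maximin = -3.
Column maxima: X → 8, Y → -1; minimax = -1.
-3 ≠ -1, so there is no saddle point; optimal play is mixed.
Let Row play Top with probability p. Expected payoff against X: 8p + (-3)(1−p) = 11p − 3; against Y: (-7)p + (-1)(1−p) = −6p − 1.
Setting these equal: 11p − 3 = −6p − 1 ⇒ 17p = 2 ⇒ p = 2/17, and the value is (11)·(2/17) − 3 = -29/17.
For Column: with q = P(X), equating Top's and Bottom's payoffs gives 15q − 7 = −2q − 1 ⇒ q = 6/17.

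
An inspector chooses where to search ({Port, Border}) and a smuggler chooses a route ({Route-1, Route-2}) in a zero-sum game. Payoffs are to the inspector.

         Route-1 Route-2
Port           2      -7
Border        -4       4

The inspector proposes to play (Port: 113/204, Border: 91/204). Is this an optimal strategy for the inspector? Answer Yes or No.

Against Route-1 this mix gives (113/204)·2 + (91/204)·(-4) = -23/34.
Against Route-2 this mix gives (113/204)·(-7) + (91/204)·4 = -427/204.
The smuggler will play Route-2, holding the inspector to -427/204. Shifting weight toward the row that does better against Route-2 would raise this floor (the equalizing mix achieves -20/17 against both Route-2 and Route-1), so the proposed strategy is not optimal.

No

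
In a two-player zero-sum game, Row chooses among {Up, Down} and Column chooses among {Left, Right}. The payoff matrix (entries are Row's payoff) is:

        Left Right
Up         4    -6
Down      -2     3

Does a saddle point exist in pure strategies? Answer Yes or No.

Row minima: Up → -6, Down → -2; maximin = -2.
Column maxima: Left → 4, Right → 3; minimax = 3.
-2 ≠ 3, so no pure-strategy equilibrium exists.

No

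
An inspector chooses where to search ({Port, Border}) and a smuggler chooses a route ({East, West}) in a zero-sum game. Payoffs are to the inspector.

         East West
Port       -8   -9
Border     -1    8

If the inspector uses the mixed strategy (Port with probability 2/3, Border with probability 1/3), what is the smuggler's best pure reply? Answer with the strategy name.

If the smuggler plays East, the inspector's expected payoff is (2/3)·(-8) + (1/3)·(-1) = -17/3.
If the smuggler plays West, the inspector's expected payoff is (2/3)·(-9) + (1/3)·8 = -10/3.
The smuggler minimizes the inspector's payoff; the smallest is -17/3, so the best response is East.

East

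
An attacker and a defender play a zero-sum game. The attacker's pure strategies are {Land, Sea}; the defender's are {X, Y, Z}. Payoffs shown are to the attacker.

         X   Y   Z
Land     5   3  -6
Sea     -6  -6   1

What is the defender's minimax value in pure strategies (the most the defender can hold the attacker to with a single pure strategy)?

1

Column maxima: X → 5, Y → 3, Z → 1.
The smallest of these is 1.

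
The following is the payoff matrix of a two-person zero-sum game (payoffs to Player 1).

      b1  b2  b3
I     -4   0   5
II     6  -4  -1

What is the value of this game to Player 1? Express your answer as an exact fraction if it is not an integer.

Row minima: I → -4, II → -4; maximin = -4.
Column maxima: b1 → 6, b2 → 0, b3 → 5; minimax = 0.
-4 ≠ 0, so there is no saddle point; optimal play is mixed.
b3 is strictly dominated by b2 (it gives Player 1 strictly more in every row), so Player 2 never plays it.
On the remaining 2×2 (I, II vs b1, b2):
Let Player 1 play I with probability p. Expected payoff against b1: (-4)p + 6(1−p) = −10p + 6; against b2: 0p + (-4)(1−p) = 4p − 4.
Setting these equal: −10p + 6 = 4p − 4 ⇒ −14p = -10 ⇒ p = 5/7, and the value is (-10)·(5/7) + 6 = -8/7.
For Player 2: with q = P(b1), equating I's and II's payoffs gives −4q = 10q − 4 ⇒ q = 2/7.

-8/7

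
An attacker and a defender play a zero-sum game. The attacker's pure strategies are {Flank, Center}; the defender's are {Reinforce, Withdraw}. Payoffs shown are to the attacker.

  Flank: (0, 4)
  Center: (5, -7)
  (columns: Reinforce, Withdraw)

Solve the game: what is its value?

Row minima: Flank → 0, Center → -7; maximin = 0.
Column maxima: Reinforce → 5, Withdraw → 4; minimax = 4.
0 ≠ 4, so there is no saddle point; optimal play is mixed.
Let the attacker play Flank with probability p. Expected payoff against Reinforce: 0p + 5(1−p) = −5p + 5; against Withdraw: 4p + (-7)(1−p) = 11p − 7.
Setting these equal: −5p + 5 = 11p − 7 ⇒ −16p = -12 ⇒ p = 3/4, and the value is (-5)·(3/4) + 5 = 5/4.
For the defender: with q = P(Reinforce), equating Flank's and Center's payoffs gives −4q + 4 = 12q − 7 ⇒ q = 11/16.

5/4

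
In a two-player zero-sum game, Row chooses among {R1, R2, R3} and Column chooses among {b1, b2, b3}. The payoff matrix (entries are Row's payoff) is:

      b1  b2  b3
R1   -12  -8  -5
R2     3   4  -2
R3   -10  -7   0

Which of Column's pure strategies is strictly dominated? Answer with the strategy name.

b2

b1 holds Row's payoff strictly below b2 in every row: -12 < -8, 3 < 4, -10 < -7.
So b2 is strictly dominated for Column.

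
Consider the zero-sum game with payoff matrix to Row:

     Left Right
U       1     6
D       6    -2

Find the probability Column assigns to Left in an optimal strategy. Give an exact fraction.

8/13

Row minima: U → 1, D → -2; maximin = 1.
Column maxima: Left → 6, Right → 6; minimax = 6.
1 ≠ 6, so there is no saddle point; optimal play is mixed.
Let Row play U with probability p. Expected payoff against Left: 1p + 6(1−p) = −5p + 6; against Right: 6p + (-2)(1−p) = 8p − 2.
Setting these equal: −5p + 6 = 8p − 2 ⇒ −13p = -8 ⇒ p = 8/13, and the value is (-5)·(8/13) + 6 = 38/13.
For Column: with q = P(Left), equating U's and D's payoffs gives −5q + 6 = 8q − 2 ⇒ q = 8/13.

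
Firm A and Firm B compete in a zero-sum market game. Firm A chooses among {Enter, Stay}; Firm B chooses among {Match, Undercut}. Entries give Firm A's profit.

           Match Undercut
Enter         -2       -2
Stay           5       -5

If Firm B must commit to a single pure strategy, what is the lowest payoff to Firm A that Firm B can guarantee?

Column maxima: Match → 5, Undercut → -2.
The smallest of these is -2.

-2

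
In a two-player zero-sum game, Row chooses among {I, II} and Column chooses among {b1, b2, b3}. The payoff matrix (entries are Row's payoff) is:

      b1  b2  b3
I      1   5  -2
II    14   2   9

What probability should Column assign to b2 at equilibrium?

11/14

Row minima: I → -2, II → 2; maximin = 2.
Column maxima: b1 → 14, b2 → 5, b3 → 9; minimax = 5.
2 ≠ 5, so there is no saddle point; optimal play is mixed.
b1 is strictly dominated by b3 (it gives Row strictly more in every row), so Column never plays it.
On the remaining 2×2 (I, II vs b2, b3):
Let Row play I with probability p. Expected payoff against b2: 5p + 2(1−p) = 3p + 2; against b3: (-2)p + 9(1−p) = −11p + 9.
Setting these equal: 3p + 2 = −11p + 9 ⇒ 14p = 7 ⇒ p = 1/2, and the value is (3)·(1/2) + 2 = 7/2.
For Column: with q = P(b2), equating I's and II's payoffs gives 7q − 2 = −7q + 9 ⇒ q = 11/14.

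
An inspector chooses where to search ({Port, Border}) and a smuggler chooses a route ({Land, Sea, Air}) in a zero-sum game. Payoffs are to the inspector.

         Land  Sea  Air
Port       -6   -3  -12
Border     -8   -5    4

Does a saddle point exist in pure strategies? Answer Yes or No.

No

Row minima: Port → -12, Border → -8; maximin = -8.
Column maxima: Land → -6, Sea → -3, Air → 4; minimax = -6.
-8 ≠ -6, so no pure-strategy equilibrium exists.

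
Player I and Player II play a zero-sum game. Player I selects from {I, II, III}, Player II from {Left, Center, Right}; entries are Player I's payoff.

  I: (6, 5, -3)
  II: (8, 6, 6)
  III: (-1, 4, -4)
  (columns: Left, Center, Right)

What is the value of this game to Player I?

6

Row minima: I → -3, II → 6, III → -4; maximin = 6.
Column maxima: Left → 8, Center → 6, Right → 6; minimax = 6.
Since maximin = minimax = 6, there is a saddle point and the value is 6.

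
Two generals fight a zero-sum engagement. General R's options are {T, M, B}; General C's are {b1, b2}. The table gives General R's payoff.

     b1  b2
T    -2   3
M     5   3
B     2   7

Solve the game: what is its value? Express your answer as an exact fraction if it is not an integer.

29/7

Row minima: T → -2, M → 3, B → 2; maximin = 3.
Column maxima: b1 → 5, b2 → 7; minimax = 5.
3 ≠ 5, so there is no saddle point; optimal play is mixed.
T is strictly dominated by B, so General R never plays it.
On the remaining 2×2 (M, B vs b1, b2):
Let General R play M with probability p. Expected payoff against b1: 5p + 2(1−p) = 3p + 2; against b2: 3p + 7(1−p) = −4p + 7.
Setting these equal: 3p + 2 = −4p + 7 ⇒ 7p = 5 ⇒ p = 5/7, and the value is (3)·(5/7) + 2 = 29/7.
For General C: with q = P(b1), equating M's and B's payoffs gives 2q + 3 = −5q + 7 ⇒ q = 4/7.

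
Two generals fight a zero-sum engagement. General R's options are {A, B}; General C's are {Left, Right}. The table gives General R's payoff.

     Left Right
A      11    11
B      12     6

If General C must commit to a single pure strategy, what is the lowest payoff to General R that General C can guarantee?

Column maxima: Left → 12, Right → 11.
The smallest of these is 11.

11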